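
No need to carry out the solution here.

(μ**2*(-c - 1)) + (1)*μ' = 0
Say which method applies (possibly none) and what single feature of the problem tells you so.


Verdict: separation of variables — solved for the derivative, the right side splits multiplicatively into a function of each variable alone — divide and integrate each side.


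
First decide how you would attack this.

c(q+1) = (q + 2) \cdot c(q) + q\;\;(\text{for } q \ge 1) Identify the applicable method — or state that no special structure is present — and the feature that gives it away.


Method: a summation factor — because the multiplier q + 2 is index-dependent, divide through by its running product and sum the resulting differences.


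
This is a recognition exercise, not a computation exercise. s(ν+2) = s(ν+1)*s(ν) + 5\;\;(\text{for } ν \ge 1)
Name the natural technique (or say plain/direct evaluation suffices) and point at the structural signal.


Best approach: no special technique — the map from one term to the next is curved, not linear, so linear closed-form machinery does not attach.


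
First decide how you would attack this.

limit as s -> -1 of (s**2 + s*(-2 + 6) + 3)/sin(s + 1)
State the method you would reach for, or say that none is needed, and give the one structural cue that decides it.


Technique: l'Hôpital's rule (0/0) — numerator and denominator both vanish at -1 — a genuine 0/0 form, which is exactly when l'Hôpital applies. The standard small-argument limits would also carry it; the rule is the systematic route.


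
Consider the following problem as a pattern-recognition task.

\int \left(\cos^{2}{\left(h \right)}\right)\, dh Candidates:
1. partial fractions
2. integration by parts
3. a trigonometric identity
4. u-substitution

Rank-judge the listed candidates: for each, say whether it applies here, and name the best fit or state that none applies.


Technique: a trigonometric identity — \cos^{2}{\left(h \right)} carries an even exponent — trade it for double-angle cosines before integrating.
- partial fractions: the expression is not a ratio of polynomials that decomposes further.
- integration by parts — not the fit here: there is no polynomial factor to ladder down — parts can still close the trigonometric product by recursion, though the identity rewrite is the direct route.
- a trigonometric identity: applicable, and directly so.
- u-substitution — no subexpression of the integrand pairs with its own derivative as a factor — individual terms may offer their own substitutions, but any change of variable covering the whole integral would have to be constructed from outside the expression.


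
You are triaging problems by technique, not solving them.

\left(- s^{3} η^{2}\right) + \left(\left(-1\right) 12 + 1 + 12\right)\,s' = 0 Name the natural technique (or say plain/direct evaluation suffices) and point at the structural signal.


Method: separation of variables — separating collects all s-dependence with the derivative and leaves all η-dependence opposite: variables separate.


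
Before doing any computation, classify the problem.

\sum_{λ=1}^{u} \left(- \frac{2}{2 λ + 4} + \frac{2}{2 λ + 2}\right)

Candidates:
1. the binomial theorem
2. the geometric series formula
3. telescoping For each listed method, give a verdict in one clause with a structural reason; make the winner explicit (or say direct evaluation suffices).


Best approach: telescoping — consecutive terms evaluate one function at adjacent indices (\frac{2}{2 λ + 2} is its current value): one term's tail is the next term's head, so the chain collapses.
- the binomial theorem: the terms do not reassemble into a binomial power.
- the geometric series formula — there is no constant term-to-term ratio.
- telescoping: yes, a natural case for it.


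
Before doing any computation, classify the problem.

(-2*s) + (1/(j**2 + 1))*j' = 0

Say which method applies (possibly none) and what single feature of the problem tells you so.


Technique: separation of variables — all dependence on the two variables factors apart, the defining separable shape. One could also solve this as an exact equation; with each coefficient in its own variable, separating is the same work with fewer steps.


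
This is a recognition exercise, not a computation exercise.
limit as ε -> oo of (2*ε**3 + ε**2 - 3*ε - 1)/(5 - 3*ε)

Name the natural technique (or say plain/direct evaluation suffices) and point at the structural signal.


Verdict: dominant-term comparison — at large ε only the top-degree terms survive; compare the leading terms and the limit falls out. Viewed as a single quotient this is an ∞/∞ form — an at-infinity application of l'Hôpital's rule would also resolve it; comparing leading growth reads the answer without differentiating.


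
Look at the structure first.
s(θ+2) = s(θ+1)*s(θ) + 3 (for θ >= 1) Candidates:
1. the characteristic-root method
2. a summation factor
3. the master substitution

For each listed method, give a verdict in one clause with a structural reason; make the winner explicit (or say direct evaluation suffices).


Method: no special technique — the new term depends nonlinearly on the old ones, which disqualifies every superposition-based technique.
- the characteristic-root method — the recursion is nonlinear in the sequence values, so no linear-modes ansatz applies.
- a summation factor: no summation factor applies — the rule is not linear in the sequence values.
- the master substitution — the recursive argument is a shift of the index, not a fixed fraction of it.


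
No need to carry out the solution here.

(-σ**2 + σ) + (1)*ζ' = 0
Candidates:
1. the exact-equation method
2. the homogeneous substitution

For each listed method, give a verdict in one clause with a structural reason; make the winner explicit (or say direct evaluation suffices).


Diagnosis: no special technique — solved for the derivative, no ζ appears — this is antidifferentiation in σ wearing ODE clothing.
- the exact-equation method — with the unknown absent from both coefficients, the cross-partial test holds emptily — nothing for the exact method to work on.
- the homogeneous substitution — the ratio substitution does not collapse this equation.


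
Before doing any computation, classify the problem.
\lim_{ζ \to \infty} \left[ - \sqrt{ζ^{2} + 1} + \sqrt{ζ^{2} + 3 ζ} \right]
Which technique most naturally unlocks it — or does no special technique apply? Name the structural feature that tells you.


Technique: conjugate multiplication — \sqrt{ζ^{2} + 3 ζ} and \sqrt{ζ^{2} + 1} both blow up, but their difference is tame once the conjugate rationalizes it.


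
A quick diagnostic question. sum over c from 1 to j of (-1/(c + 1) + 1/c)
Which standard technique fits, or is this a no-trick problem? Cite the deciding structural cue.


Best approach: telescoping — the summand is 1/c minus the same expression shifted by one, so consecutive terms cancel in pairs.


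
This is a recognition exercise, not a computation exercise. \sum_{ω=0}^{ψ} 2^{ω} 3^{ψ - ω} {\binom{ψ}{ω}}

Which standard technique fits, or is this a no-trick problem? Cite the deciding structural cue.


Diagnosis: the binomial theorem — {\binom{ψ}{ω}} weighting matched powers of 2 and 3 is the expanded form of (2 + 3)^ψ — fold it back up.


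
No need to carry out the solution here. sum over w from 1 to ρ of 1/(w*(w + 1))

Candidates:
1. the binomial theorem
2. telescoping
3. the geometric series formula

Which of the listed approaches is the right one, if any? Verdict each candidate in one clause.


Diagnosis: telescoping — 1/(w*(w + 1)) hides a difference of shifted reciprocals — decompose it and the middle of the sum vanishes.
- the binomial theorem: the summand does not match any term pattern of an expanded binomial power.
- telescoping — a fit — the right tool for this form.
- the geometric series formula: dividing successive terms gives an index-dependent quantity, not a constant.


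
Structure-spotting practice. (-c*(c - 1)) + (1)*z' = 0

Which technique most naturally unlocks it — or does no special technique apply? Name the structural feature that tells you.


Verdict: no special technique — with z absent the equation is not coupled at all: direct integration in c.


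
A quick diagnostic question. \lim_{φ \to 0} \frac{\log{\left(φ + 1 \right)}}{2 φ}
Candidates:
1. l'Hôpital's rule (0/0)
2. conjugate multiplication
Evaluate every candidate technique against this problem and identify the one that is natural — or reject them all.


Verdict: l'Hôpital's rule (0/0) — substituting 0 gives 0 over 0; differentiate top and bottom once and re-evaluate. One could equally expand both pieces locally and compare leading terms; the rule does that in one stroke.
- l'Hôpital's rule (0/0): applies; the problem has the shape this method handles.
- conjugate multiplication — rationalization has no target — no divergent radical difference appears.


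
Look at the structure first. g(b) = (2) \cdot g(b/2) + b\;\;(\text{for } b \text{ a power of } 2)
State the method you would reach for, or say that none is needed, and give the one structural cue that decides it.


Best approach: the master substitution — the argument contracts 2-fold per step: reindex b exponentially and solve the linear recurrence in the new index.


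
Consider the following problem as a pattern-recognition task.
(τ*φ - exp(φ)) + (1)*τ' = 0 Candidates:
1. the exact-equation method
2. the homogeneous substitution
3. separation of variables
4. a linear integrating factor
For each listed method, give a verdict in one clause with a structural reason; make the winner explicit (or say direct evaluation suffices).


Technique: a linear integrating factor — τ appears only to the first power with coefficient φ — the classic integrating-factor setup.
- the exact-equation method: the mixed-partials test fails on this split — it is not an exact differential as presented.
- the homogeneous substitution — the slope changes under joint rescaling, failing the degree-zero test.
- separation of variables: no algebra isolates the independent variable on one side and the unknown on the other.
- a linear integrating factor — yes, a natural case for it.


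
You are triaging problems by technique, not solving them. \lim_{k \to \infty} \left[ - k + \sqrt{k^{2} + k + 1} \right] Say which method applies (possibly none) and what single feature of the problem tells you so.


Method: conjugate multiplication — both pieces blow up but their difference is finite; the conjugate trick rationalizes \sqrt{k^{2} + k + 1} - k.


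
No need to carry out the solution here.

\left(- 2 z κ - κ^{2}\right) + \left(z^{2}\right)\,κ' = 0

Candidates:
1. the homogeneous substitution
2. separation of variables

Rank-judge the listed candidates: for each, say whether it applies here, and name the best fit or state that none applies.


Technique: the homogeneous substitution — scaling z and κ together leaves the slope fixed — it depends only on κ/z, so substitute the ratio. A Bernoulli rewrite works here as the equation stands — the homogeneous substitution is the more immediate reading.
- the homogeneous substitution — yes, a natural case for it.
- separation of variables: the two dependences are entangled, not a clean product of one-variable pieces.


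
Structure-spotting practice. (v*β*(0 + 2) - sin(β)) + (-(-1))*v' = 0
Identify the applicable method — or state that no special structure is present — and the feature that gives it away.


Diagnosis: a linear integrating factor — the unknown enters only to the first power against a nonzero forcing term — the integrating-factor template applies directly.


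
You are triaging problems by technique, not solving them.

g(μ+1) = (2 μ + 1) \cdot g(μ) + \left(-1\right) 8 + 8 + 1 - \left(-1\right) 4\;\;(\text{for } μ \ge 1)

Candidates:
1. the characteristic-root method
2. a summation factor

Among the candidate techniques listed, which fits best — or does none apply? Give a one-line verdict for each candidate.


Best approach: a summation factor — with the index-dependent coefficient 2 μ + 1, dividing by the cumulative product turns the left side into a pure difference.
- the characteristic-root method: an index-dependent weight blocks the pure exponential ansatz.
- a summation factor: yes, a natural case for it.


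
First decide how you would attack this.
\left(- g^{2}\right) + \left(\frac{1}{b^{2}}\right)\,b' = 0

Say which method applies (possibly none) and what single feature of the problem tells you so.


Verdict: separation of variables — separating collects all b-dependence with the derivative and leaves all g-dependence opposite: variables separate. An exactness check succeeds on this form as well — separation and the potential function arrive at the same answer, separation more directly.


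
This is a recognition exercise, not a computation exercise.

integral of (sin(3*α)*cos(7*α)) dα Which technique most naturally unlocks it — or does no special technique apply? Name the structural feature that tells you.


Method: a trigonometric identity — the identity turns sin(3*α)*cos(7*α) into two lone cosines/sines, each trivially integrable.


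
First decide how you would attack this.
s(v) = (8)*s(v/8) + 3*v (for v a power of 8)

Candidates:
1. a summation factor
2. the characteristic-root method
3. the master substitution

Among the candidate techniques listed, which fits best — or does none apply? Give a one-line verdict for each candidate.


Best approach: the master substitution — divide-the-index recursion (v/8 inside the call) straightens out once the index is rewritten as 8^m.
- a summation factor: the recursion divides its index rather than shifting it — there is no previous-term chain for a summation factor to telescope.
- the characteristic-root method: the recursion divides its index rather than shifting it — outside the constant-shift family the root method covers.
- the master substitution — yes — fits the structure here.


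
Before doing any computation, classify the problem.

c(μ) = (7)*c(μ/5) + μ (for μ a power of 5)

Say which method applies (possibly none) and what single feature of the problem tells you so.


Best approach: the master substitution — treat m = log base 5 of μ as the new clock: one recursion step advances m by one while μ scales by 5.


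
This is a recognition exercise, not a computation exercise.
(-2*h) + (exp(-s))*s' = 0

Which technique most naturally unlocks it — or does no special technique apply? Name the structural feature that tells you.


Verdict: separation of variables — one side of the product carries the independent variable, the other the unknown — the textbook separation shape. One could also solve this as an exact equation; with each coefficient in its own variable, separating is the same work with fewer steps.


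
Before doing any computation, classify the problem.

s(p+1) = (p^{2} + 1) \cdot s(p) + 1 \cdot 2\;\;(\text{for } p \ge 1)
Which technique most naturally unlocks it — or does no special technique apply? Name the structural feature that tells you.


Diagnosis: a summation factor — first-order, linear, moving coefficient p^{2} + 1: the discrete analogue of an integrating factor handles it.


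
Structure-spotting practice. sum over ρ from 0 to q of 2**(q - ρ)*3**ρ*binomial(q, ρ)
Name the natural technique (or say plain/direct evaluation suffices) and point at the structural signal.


Technique: the binomial theorem — binomial coefficients against complementary powers of 3 and 2: recognize the binomial expansion and resum.


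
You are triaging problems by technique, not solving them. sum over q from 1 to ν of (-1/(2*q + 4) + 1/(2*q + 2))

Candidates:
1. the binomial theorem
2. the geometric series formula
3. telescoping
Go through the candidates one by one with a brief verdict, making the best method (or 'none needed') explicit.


Diagnosis: telescoping — consecutive terms evaluate one function at adjacent indices (1/(2*q + 2) is its current value): one term's tail is the next term's head, so the chain collapses.
- the binomial theorem: there is no sum-raised-to-a-power identity hiding in these terms.
- the geometric series formula — the term-to-term ratio drifts with the index — the one thing the geometric formula cannot absorb.
- telescoping — applicable, and directly so.


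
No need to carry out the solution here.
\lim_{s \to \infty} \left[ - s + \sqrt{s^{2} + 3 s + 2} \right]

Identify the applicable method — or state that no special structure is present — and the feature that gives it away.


Verdict: conjugate multiplication — neither \sqrt{s^{2} + 3 s + 2} nor s converges alone, so rewrite their difference as a conjugate-rationalized quotient first.


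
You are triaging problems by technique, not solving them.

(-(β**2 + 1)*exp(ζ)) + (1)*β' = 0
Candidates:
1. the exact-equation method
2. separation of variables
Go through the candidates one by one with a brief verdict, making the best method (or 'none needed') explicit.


Verdict: separation of variables — the slope splits multiplicatively: exp(ζ) carrying all ζ-dependence times β**2 + 1 carrying all β-dependence — separate and integrate.
- the exact-equation method — no potential function has this form as its differential, as written.
- separation of variables: yes, a natural case for it.


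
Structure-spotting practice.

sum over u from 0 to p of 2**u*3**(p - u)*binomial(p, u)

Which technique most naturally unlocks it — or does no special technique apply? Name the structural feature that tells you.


Method: the binomial theorem — the binomial coefficients weight matched powers of 2 and 3, which is exactly the expansion of a binomial power.


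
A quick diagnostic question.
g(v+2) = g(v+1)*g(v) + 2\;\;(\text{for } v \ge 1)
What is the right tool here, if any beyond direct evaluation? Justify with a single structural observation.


Verdict: no special technique — the new term depends nonlinearly on the old ones, which disqualifies every superposition-based technique.


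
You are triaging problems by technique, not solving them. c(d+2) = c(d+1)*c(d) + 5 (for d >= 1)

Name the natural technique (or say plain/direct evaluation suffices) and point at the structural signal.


Verdict: no special technique — no ansatz, no master substitution, no summation factor survives the nonlinearity here.


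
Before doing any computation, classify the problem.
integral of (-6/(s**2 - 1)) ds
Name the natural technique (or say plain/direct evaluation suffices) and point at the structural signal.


Technique: partial fractions — a proper rational integrand whose denominator splits into simpler factors — decompose into partial fractions first.


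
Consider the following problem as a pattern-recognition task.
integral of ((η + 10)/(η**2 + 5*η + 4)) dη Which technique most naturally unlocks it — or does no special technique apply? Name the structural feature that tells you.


Verdict: partial fractions — break η**2 + 5*η + 4 into its roots and the integral splits into logarithm-sized bites.


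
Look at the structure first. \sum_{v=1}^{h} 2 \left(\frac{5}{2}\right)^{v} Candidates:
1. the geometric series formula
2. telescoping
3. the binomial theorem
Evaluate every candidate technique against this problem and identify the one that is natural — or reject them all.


Verdict: the geometric series formula — check a ratio of consecutive terms: it is \frac{5}{2}, independent of the index, so the geometric formula closes the sum.
- the geometric series formula — a fit — the right tool for this form.
- telescoping — neither a shifted-difference shape nor integer-spaced poles are present.
- the binomial theorem: the terms lack the binomial-coefficient-weighted complementary-power pattern of an expansion.


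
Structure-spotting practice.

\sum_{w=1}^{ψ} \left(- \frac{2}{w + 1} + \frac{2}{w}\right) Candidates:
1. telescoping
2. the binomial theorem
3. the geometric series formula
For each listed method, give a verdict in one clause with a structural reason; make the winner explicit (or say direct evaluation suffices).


Verdict: telescoping — the summand is built as \frac{2}{w} minus its own successor — adjacent terms annihilate down the line.
- telescoping: applies; the problem has the shape this method handles.
- the binomial theorem: there is no pair of bases whose matched powers would reassemble into a single binomial power.
- the geometric series formula — consecutive terms are not related by a fixed multiplier.


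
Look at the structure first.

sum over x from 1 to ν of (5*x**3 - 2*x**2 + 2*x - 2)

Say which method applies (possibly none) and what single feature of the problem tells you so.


Method: no special technique — with only polynomial terms in x present, the classical sum-of-powers identities are all you need.


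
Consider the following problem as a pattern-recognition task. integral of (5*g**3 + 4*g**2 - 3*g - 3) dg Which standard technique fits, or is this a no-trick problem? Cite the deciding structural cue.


Technique: no special technique — the integrand is a sum of constant multiples of powers of g — integrate term by term.


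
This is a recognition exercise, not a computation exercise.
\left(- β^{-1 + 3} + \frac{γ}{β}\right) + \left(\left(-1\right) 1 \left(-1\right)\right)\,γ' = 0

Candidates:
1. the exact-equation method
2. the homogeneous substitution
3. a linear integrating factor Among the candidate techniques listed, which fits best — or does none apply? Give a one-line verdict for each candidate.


Method: a linear integrating factor — linear in the unknown with genuine forcing: multiply through by the exponential of the integrated coefficient and the left side closes into one derivative.
- the exact-equation method — the cross partial derivatives disagree, so no single potential exists.
- the homogeneous substitution: rescaling both variables together changes the slope, so no ratio substitution collapses it.
- a linear integrating factor — applies; the problem has the shape this method handles.


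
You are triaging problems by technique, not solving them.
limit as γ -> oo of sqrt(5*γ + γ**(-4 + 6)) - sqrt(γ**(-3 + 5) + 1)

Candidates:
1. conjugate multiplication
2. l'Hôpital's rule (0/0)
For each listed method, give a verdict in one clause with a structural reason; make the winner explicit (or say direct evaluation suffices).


Method: conjugate multiplication — turning the difference into a conjugate-rationalized ratio makes the limit readable.
- conjugate multiplication — applies; the problem has the shape this method handles.
- l'Hôpital's rule (0/0) — the expression is a difference driving to ∞ − ∞, not a 0/0 quotient — there is no ratio for the rule to differentiate.


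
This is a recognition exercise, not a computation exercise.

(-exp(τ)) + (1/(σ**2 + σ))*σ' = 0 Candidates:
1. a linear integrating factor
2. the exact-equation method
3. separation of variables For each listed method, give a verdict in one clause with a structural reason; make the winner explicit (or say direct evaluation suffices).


Method: separation of variables — all dependence on the two variables factors apart, the defining separable shape. A Bernoulli substitution applies to this equation as given; separation takes the same equation in its displayed form.
- a linear integrating factor: the unknown enters nonlinearly (through a power, a denominator, or a transcendental function), which the linear integrating-factor recipe cannot absorb as-is — any repair would come from a preliminary substitution, not the factor.
- the exact-equation method: any potential here is of the trivial single-variable kind; the exact method earns its name only with genuine cross terms.
- separation of variables — yes, a natural case for it.


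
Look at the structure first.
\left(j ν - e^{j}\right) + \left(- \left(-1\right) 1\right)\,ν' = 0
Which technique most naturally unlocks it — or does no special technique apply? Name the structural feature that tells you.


Verdict: a linear integrating factor — first power of ν, nonzero forcing: the integrating-factor recipe applies verbatim with p = j.


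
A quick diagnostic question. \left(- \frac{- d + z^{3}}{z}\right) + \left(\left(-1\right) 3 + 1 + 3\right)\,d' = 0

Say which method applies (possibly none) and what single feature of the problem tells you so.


Technique: a linear integrating factor — linear in the unknown with genuine forcing: multiply through by the exponential of the integrated coefficient and the left side closes into one derivative.


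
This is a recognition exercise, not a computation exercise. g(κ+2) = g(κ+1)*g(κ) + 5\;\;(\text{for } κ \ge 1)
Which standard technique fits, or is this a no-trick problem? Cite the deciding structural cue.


Verdict: no special technique — this one you iterate or analyze qualitatively: the nonlinearity defeats linear solution methods.


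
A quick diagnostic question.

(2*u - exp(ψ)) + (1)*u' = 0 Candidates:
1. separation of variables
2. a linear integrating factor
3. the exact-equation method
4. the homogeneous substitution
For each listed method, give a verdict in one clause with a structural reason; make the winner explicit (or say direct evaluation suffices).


Verdict: a linear integrating factor — the unknown enters only to the first power against a nonzero forcing term — the integrating-factor template applies directly.
- separation of variables — the two dependences are entangled, not a clean product of one-variable pieces.
- a linear integrating factor — yes, a natural case for it.
- the exact-equation method: the mixed partial derivatives differ, so the left side is not a total differential.
- the homogeneous substitution: the slope does not depend on the ratio of the variables alone.


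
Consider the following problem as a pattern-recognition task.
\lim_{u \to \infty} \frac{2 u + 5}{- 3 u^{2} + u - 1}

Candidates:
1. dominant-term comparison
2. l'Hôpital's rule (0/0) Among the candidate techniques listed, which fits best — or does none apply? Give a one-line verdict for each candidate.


Best approach: dominant-term comparison — divide by the highest power of u present: lower-order terms vanish and the dominant ratio remains.
- dominant-term comparison: yes — fits the structure here.
- l'Hôpital's rule (0/0) — no 0/0 form appears: written as one quotient, top and bottom both grow without bound, and the ratio is decided by their leading terms.


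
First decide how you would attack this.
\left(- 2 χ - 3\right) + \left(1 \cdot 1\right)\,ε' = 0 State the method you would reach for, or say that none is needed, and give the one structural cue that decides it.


Verdict: no special technique — solved for the derivative, no ε appears — this is antidifferentiation in χ wearing ODE clothing.


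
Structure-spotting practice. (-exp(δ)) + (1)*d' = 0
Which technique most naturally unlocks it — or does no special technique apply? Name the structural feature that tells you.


Best approach: no special technique — the slope is a function of δ alone, so integrate both sides directly.


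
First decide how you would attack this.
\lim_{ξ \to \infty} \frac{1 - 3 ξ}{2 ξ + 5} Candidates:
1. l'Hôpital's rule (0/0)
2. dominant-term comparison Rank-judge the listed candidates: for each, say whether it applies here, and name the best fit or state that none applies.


Method: dominant-term comparison — divide through by the highest power of ξ; every lower-order term dies and the dominant terms decide the limit.
- l'Hôpital's rule (0/0): no 0/0 form appears: written as one quotient, top and bottom both grow without bound, and the ratio is decided by their leading terms.
- dominant-term comparison: yes, a natural case for it.


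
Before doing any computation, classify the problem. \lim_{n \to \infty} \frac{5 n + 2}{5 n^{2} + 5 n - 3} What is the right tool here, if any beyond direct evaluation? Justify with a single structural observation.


Verdict: dominant-term comparison — growth-rate triage: the leading powers of n decide the limit, everything else is noise. l'Hôpital's at-infinity variant applies to the expression viewed as a single quotient; the leading-term comparison is the direct route.


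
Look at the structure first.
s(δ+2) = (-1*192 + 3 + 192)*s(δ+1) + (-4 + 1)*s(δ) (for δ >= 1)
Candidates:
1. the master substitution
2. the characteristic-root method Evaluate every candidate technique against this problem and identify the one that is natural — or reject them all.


Technique: the characteristic-root method — shift-invariance with fixed coefficients calls for exponential trials; the characteristic polynomial finds every r^δ.
- the master substitution — there is no divide-the-index recursive argument.
- the characteristic-root method: applicable, and directly so.


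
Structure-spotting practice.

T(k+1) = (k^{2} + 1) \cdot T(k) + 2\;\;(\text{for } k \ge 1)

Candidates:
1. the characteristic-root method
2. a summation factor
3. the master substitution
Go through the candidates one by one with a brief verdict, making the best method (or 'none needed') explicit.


Best approach: a summation factor — it is first-order linear but the coefficient k^{2} + 1 depends on the index, so multiply through by a summation factor to telescope it.
- the characteristic-root method — the coefficients vary with the index, breaking the constant-coefficient structure the method needs.
- a summation factor — yes, a natural case for it.
- the master substitution — the recursion shifts the index rather than dividing it.


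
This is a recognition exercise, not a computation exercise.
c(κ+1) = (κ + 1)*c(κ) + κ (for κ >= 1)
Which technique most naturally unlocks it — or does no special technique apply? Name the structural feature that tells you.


Method: a summation factor — because the multiplier κ + 1 is index-dependent, divide through by its running product and sum the resulting differences.


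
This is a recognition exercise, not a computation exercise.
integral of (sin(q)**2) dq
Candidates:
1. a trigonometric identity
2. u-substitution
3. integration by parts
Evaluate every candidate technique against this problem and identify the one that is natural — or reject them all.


Best approach: a trigonometric identity — sin(q)**2 carries an even exponent — trade it for double-angle cosines before integrating.
- a trigonometric identity: applies; the problem has the shape this method handles.
- u-substitution — no subexpression of the integrand pairs with its own derivative as a factor — individual terms may offer their own substitutions, but any change of variable covering the whole integral would have to be constructed from outside the expression.
- integration by parts — not the fit here: there is no polynomial factor to ladder down — parts can still close the trigonometric product by recursion, though the identity rewrite is the direct route.


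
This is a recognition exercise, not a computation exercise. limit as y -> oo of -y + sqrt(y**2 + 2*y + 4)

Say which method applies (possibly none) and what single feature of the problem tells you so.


Diagnosis: conjugate multiplication — the ∞ − ∞ radical form is the exact trigger for the conjugate maneuver.


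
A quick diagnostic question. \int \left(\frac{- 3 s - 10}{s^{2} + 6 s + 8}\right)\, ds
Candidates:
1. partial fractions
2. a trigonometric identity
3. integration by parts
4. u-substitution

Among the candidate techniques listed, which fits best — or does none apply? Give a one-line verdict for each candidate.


Technique: partial fractions — with s^{2} + 6 s + 8 factorable and the degree on top strictly smaller, simple-fraction decomposition is immediate.
- partial fractions: a fit — the right tool for this form.
- a trigonometric identity: no sine or cosine appears, so there is nothing for a trigonometric identity to act on.
- integration by parts — no split into a nonconstant polynomial times one of the standard kernels — exp, sine, or cosine of a linear argument, or a logarithm — applies here.
- u-substitution — no subexpression of the integrand serves as a whole-integral substitution inner — individual terms may offer their own, but none carries its derivative as a factor of the full integrand; a working change of variable would have to be constructed from outside the expression.


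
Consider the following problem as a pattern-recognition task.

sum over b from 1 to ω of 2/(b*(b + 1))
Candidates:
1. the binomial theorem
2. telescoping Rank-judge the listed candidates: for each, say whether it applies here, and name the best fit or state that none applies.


Verdict: telescoping — poles of 2/(b*(b + 1)) differ by an integer, the telltale of a telescoping partial-fraction sum.
- the binomial theorem — there is no pair of bases whose matched powers would reassemble into a single binomial power.
- telescoping — a fit — the right tool for this form.


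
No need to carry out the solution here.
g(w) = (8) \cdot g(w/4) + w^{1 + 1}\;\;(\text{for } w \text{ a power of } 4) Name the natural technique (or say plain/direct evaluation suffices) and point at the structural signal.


Technique: the master substitution — the argument shrinks by the factor 4, so measure the index on a logarithmic scale and the recursion becomes a shift.


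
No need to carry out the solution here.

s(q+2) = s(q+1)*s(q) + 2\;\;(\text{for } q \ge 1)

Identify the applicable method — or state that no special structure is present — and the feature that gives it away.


Diagnosis: no special technique — this one you iterate or analyze qualitatively: the nonlinearity defeats linear solution methods.


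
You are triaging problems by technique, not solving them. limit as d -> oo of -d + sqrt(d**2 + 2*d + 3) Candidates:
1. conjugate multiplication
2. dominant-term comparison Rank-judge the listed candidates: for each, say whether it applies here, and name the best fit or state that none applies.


Verdict: conjugate multiplication — the difference sqrt(d**2 + 2*d + 3) - d is an ∞ − ∞ stalemate; its conjugate partner breaks the tie.
- conjugate multiplication — applies; the problem has the shape this method handles.
- dominant-term comparison: this is not a rational comparison of growth rates at infinity.


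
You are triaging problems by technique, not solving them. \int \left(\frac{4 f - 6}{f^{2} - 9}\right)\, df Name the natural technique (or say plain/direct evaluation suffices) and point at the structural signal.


Verdict: partial fractions — the factorization of f^{2} - 9 is the whole battle; after it, each term is a table integral.


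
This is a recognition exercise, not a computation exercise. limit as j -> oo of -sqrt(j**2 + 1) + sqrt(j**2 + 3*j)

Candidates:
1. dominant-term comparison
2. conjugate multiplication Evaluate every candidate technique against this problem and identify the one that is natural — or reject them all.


Technique: conjugate multiplication — the difference sqrt(j**2 + 3*j) - sqrt(j**2 + 1) is an ∞ − ∞ stalemate; its conjugate partner breaks the tie.
- dominant-term comparison: leading-power comparison does not apply to this form.
- conjugate multiplication: applicable, and directly so.


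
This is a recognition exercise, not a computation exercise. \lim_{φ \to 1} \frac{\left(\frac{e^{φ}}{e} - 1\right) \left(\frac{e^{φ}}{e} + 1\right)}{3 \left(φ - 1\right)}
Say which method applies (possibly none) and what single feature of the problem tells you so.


Best approach: l'Hôpital's rule (0/0) — plug in 1: top and bottom both hit zero, so differentiate each and retry. A first-order expansion at the point is an equally standard path; the rule packages it.


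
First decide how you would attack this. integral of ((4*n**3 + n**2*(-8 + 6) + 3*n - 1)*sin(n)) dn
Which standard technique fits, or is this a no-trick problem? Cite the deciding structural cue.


Technique: integration by parts — the integrand splits as (4*n**3 + n**2*(-8 + 6) + 3*n - 1) times sin(n) — repeatedly differentiating the polynomial part kills it, which is the parts ladder.


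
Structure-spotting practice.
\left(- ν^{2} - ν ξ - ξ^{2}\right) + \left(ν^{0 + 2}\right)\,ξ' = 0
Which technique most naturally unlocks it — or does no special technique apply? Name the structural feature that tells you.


Best approach: the homogeneous substitution — scaling ν and ξ together leaves the slope fixed — it depends only on ξ/ν, so substitute the ratio.


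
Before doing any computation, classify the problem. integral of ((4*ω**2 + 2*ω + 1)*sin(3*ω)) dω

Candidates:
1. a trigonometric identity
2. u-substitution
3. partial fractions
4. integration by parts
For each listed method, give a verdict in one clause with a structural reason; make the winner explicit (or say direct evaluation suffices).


Technique: integration by parts — a polynomial 4*ω**2 + 2*ω + 1 against the kernel sin(3*ω) is the signature bounded-ladder case for integration by parts.
- a trigonometric identity: there is no trigonometric structure whose rewriting would simplify the integrand.
- u-substitution — no subexpression of the integrand serves as a whole-integral substitution inner — individual terms may offer their own, but none carries its derivative as a factor of the full integrand; a working change of variable would have to be constructed from outside the expression.
- partial fractions: there is no rational-function structure to decompose.
- integration by parts — yes, a natural case for it.


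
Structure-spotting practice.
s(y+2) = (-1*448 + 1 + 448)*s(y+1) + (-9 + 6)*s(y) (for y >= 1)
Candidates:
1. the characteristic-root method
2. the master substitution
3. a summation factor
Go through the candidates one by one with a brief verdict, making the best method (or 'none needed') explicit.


Diagnosis: the characteristic-root method — constant coefficients and linearity mean the ansatz r^y reduces it to solving the characteristic polynomial.
- the characteristic-root method: applicable, and directly so.
- the master substitution — there is no divide-the-index recursive argument.
- a summation factor — the recurrence reaches back more than one step, outside the first-order family a summation factor normalizes.


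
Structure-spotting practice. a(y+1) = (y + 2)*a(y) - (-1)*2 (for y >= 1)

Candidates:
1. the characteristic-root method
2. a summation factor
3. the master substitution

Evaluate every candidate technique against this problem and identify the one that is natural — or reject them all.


Technique: a summation factor — rescale the sequence by the product of the weights y + 2 so far — the recurrence collapses to a plain running sum.
- the characteristic-root method: the coefficients vary with the index, breaking the constant-coefficient structure the method needs.
- a summation factor: applicable, and directly so.
- the master substitution: no fixed divisor shrinks the index between calls.


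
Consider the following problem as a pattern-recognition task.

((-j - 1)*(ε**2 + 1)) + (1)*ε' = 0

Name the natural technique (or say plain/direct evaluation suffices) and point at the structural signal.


Best approach: separation of variables — one side of the product carries the independent variable, the other the unknown — the textbook separation shape.


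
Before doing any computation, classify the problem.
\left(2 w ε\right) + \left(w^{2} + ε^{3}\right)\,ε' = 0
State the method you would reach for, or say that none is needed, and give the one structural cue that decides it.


Verdict: the exact-equation method — 2 w ε and w^{2} + ε^{3} pass the exactness check on the nose, so no integrating factor in w or ε is needed at all.
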